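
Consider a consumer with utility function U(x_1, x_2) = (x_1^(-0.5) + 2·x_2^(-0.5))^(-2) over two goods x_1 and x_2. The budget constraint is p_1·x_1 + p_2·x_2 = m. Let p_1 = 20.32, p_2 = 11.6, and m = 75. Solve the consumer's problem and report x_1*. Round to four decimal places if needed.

x_1* = 1.5931

MU_x_1 ∝ x_1^(-1.5), MU_x_2 ∝ 2·x_2^(-1.5), so MRS = (1/2)·(x_2/x_1)^(1.5) = p_1/p_2.
Solve for the ratio: x_2/x_1 = [2·p_1/p_2]^(2/3).
Substitute x_2 = (x_2/x_1)·x_1 into the budget: x_1* = m/(p_1 + p_2·(x_2/x_1)).
Numerically x_2/x_1 = 2.306732, so x_1* = 75/(20.32 + 11.6·2.306732) = 1.5931.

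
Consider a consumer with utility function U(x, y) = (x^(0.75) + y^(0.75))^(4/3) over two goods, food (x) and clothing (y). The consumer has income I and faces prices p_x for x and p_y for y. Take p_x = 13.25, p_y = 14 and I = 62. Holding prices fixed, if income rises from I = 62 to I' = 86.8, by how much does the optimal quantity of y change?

MRS = MU_x/MU_y = (y/x)^(0.25). Set equal to p_x/p_y.
Hence y/x = (p_x/p_y)^(1/(0.25)), i.e. raised to the 4 power.
Substitute y = (y/x)·x into the budget: x* = I/(p_x + p_y·(y/x)).
Numerically y/x = 0.802327, so x* = 62/(13.25 + 14·0.802327) = 2.5324 and y* = 0.802327·2.5324 = 2.0318.
At I' = 86.8: y* = 2.8446. Change: 2.8446 − 2.0318 = 0.8127.

Δy* = 0.8127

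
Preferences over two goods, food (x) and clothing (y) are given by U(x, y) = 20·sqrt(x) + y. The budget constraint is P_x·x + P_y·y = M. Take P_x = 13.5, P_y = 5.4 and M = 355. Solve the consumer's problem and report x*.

x* = 16

Utility is quasi-linear in y; the FOC for x is 10/√x = P_x/P_y.
Solve: √x = 10·P_y/P_x, so x*(P_x,P_y) = (10·P_y/P_x)², and y* = (M − P_x·x*)/P_y.
Plugging in: x* = (10·5.4/13.5)² = 16.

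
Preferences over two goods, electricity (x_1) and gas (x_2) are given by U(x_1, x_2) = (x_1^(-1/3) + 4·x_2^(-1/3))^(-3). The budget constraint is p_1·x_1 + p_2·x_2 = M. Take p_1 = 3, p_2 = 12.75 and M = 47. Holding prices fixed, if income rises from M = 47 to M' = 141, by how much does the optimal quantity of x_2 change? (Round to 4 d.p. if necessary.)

Δx_2* = 5.9158

From the CES first-order condition, (1/4)·(x_2/x_1)^(4/3) = p_1/p_2.
Hence x_2/x_1 = (4·p_1/p_2)^(1/(4/3)), i.e. raised to the 0.75 power.
With the ratio pinned down, the budget gives x_1* = M/(p_1 + p_2·(x_2/x_1)) and x_2* = (x_2/x_1)·x_1*.
Numerically x_2/x_1 = 0.95555, so x_1* = 47/(3 + 12.75·0.95555) = 3.0955 and x_2* = 0.95555·3.0955 = 2.9579.
At M' = 141: x_2* = 8.8738. Change: 8.8738 − 2.9579 = 5.9158.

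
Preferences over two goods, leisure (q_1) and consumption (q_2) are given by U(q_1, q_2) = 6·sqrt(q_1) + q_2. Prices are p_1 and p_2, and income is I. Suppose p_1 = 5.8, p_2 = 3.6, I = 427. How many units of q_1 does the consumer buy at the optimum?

q_1* = 3.4673

Solve: √q_1 = 3·p_2/p_1, so q_1*(p_1,p_2) = (3·p_2/p_1)², and q_2* = (I − p_1·q_1*)/p_2.
Plugging in: q_1* = (3·3.6/5.8)² = 3.4673.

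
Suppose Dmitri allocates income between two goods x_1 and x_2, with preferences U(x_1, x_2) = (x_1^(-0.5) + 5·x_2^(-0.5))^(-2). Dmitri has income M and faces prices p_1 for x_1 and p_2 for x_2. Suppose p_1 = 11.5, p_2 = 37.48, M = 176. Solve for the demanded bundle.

x_1* = 2.8685, x_2* = 3.8157

With the ratio pinned down, the budget gives x_1* = M/(p_1 + p_2·(x_2/x_1)) and x_2* = (x_2/x_1)·x_1*.
Numerically x_2/x_1 = 1.330185, so x_1* = 176/(11.5 + 37.48·1.330185) = 2.8685 and x_2* = 1.330185·2.8685 = 3.8157.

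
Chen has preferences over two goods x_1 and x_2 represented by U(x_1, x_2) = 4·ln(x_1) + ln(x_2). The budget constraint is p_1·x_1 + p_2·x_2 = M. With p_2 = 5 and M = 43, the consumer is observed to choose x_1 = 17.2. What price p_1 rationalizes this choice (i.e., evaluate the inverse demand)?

p_1 = 2

MU_x_1/MU_x_2 = (4·x_2)/(x_1); tangency sets this equal to p_1/p_2.
So 4·p_2·x_2 = p_1·x_1; combined with the budget, a share 0.8 of income goes to x_1.
Demand: x_1*(p_1,p_2,M) = 0.8·M/p_1 and x_2* = 0.2·M/p_2.
Set x_1* = 17.2 in the demand function and solve for p_1: p_1 = 2.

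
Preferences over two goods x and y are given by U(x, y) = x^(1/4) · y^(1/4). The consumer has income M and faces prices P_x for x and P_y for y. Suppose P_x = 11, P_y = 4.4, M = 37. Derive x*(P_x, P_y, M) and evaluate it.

x* = 1.6818

At P_x=11, P_y=4.4, M=37: x* = 0.5·37/11 = 1.6818.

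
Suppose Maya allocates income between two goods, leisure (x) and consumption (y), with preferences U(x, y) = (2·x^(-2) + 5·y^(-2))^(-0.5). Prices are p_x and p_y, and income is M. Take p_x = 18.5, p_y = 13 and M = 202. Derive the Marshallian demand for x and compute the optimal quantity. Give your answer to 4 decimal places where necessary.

MRS = MU_x/MU_y = (2/5)·(y/x)^(3). Set equal to p_x/p_y.
Hence y/x = ((5/2)·p_x/p_y)^(1/(3)), i.e. raised to the 1/3 power.
With the ratio pinned down, the budget gives x* = M/(p_x + p_y·(y/x)) and y* = (y/x)·x*.
Numerically y/x = 1.526591, so x* = 202/(18.5 + 13·1.526591) = 5.2679.

x* = 5.2679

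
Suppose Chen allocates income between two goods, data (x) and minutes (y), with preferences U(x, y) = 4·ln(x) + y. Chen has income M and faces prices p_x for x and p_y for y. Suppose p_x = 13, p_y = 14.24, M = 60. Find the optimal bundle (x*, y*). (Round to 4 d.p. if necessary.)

x* = 4.3815, y* = 0.2135

Set MRS = p_x/p_y: (4/x)/1 = p_x/p_y.
So x*(p_x,p_y) = 4·p_y/p_x, independent of income; and y* = (M − 4·p_y)/p_y.
At the given prices: x* = 4·14.24/13 = 4.3815, and y* = 0.2135.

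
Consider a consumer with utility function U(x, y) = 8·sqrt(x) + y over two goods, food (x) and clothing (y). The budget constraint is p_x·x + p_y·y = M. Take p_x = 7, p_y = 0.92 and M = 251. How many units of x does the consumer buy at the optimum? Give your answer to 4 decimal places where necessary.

x* = 0.2764

MU_x = 4/√x, MU_y = 1. Tangency: 4/√x = p_x/p_y.
Solve: √x = 4·p_y/p_x, so x*(p_x,p_y) = (4·p_y/p_x)², and y* = (M − p_x·x*)/p_y.
Plugging in: x* = (4·0.92/7)² = 0.2764.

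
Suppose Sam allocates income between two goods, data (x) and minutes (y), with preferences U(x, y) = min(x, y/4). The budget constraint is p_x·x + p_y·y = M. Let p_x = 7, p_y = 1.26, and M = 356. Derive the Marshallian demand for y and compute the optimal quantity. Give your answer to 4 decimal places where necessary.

y* = 118.2724

With perfect complements, no substitution: consume in ratio x:y = 1:4.
Budget: p_x·x + p_y·4·x = M, so (p_x + 4·p_y)·x = M.
Demand: x*(p_x,p_y,M) = M/(p_x + 4·p_y), y* = 4·M/(p_x + 4·p_y).
Here 7 + 4·1.26 = 12.04, giving y* = 118.2724.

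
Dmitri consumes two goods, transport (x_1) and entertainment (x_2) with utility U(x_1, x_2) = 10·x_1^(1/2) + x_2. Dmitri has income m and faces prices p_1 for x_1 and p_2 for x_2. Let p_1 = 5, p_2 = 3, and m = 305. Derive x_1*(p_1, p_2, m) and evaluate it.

Utility is quasi-linear in x_2; the FOC for x_1 is 5/√x_1 = p_1/p_2.
Solve: √x_1 = 5·p_2/p_1, so x_1*(p_1,p_2) = (5·p_2/p_1)², and x_2* = (m − p_1·x_1*)/p_2.
Plugging in: x_1* = (5·3/5)² = 9.

x_1* = 9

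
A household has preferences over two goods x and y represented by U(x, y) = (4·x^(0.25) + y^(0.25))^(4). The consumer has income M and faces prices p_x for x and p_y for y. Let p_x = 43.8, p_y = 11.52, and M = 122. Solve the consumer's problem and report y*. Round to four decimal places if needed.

y* = 2.0895

With the ratio pinned down, the budget gives x* = M/(p_x + p_y·(y/x)) and y* = (y/x)·x*.
Numerically y/x = 0.934578, so x* = 122/(43.8 + 11.52·0.934578) = 2.2358 and y* = 0.934578·2.2358 = 2.0895.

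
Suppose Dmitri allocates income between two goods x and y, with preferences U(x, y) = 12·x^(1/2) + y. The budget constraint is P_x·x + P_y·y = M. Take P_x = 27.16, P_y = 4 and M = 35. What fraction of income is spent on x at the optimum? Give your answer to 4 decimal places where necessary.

share on x = 0.6059

Utility is quasi-linear in y; the FOC for x is 6/√x = P_x/P_y.
Solve: √x = 6·P_y/P_x, so x*(P_x,P_y) = (6·P_y/P_x)², and y* = (M − P_x·x*)/P_y.
Plugging in: x* = (6·4/27.16)² = 0.7808, y* = 3.4481.
Expenditure on x: 27.16·0.7808 = 21.2077; share = 0.6059.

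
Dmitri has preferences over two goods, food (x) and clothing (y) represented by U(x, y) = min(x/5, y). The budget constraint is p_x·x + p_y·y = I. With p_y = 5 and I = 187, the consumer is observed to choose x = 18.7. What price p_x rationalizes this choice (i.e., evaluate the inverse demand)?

p_x = 9

Leontief preferences: the optimum is at the kink where x/5 = y/1, i.e. y = (1/5)·x.
Budget: p_x·x + p_y·(1/5)·x = I, so (5·p_x + p_y)·x = 5·I.
Demand: x*(p_x,p_y,I) = 5·I/(5·p_x + p_y), y* = I/(5·p_x + p_y).
Set x* = 18.7 in the demand function and solve for p_x: p_x = 9.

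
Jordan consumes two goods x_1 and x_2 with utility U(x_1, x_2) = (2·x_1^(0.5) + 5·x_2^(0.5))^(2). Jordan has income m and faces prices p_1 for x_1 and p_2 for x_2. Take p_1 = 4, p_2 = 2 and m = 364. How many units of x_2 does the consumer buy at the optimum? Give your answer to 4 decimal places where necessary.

MRS = MU_x_1/MU_x_2 = (2/5)·(x_2/x_1)^(0.5). Set equal to p_1/p_2.
Hence x_2/x_1 = ((5/2)·p_1/p_2)^(1/(0.5)), i.e. raised to the 2 power.
With the ratio pinned down, the budget gives x_1* = m/(p_1 + p_2·(x_2/x_1)) and x_2* = (x_2/x_1)·x_1*.
Numerically x_2/x_1 = 25, so x_1* = 364/(4 + 2·25) = 6.7407 and x_2* = 25·6.7407 = 168.5185.

x_2* = 168.5185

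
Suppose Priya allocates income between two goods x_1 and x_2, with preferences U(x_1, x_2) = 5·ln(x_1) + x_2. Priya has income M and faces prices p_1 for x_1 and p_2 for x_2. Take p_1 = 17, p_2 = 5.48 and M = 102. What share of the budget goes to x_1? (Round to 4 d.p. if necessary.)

So x_1*(p_1,p_2) = 5·p_2/p_1, independent of income; and x_2* = (M − 5·p_2)/p_2.
At the given prices: x_1* = 5·5.48/17 = 1.6118, and x_2* = 13.6131.
Expenditure on x_1: 17·1.6118 = 27.4; share = 0.2686.

share on x_1 = 0.2686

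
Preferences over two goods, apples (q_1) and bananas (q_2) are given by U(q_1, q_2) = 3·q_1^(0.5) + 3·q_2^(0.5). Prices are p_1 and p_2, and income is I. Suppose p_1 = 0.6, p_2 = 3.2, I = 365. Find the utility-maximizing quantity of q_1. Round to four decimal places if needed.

q_1* = 512.2807

Substitute q_2 = (q_2/q_1)·q_1 into the budget: q_1* = I/(p_1 + p_2·(q_2/q_1)).
Numerically q_2/q_1 = 0.035156, so q_1* = 365/(0.6 + 3.2·0.035156) = 512.2807.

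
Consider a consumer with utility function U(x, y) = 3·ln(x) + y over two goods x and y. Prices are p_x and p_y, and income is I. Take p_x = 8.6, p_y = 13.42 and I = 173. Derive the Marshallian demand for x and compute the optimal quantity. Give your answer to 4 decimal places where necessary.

So x*(p_x,p_y) = 3·p_y/p_x, independent of income; and y* = (I − 3·p_y)/p_y.
At the given prices: x* = 3·13.42/8.6 = 4.6814.

x* = 4.6814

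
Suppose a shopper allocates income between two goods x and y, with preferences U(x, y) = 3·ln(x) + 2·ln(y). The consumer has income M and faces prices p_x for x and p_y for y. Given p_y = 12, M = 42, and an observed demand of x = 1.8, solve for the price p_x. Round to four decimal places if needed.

Tangency: MRS = (3/2)·y/x = p_x/p_y.
Rearranging, p_y·y = (2/3)·p_x·x. Substituting into the budget gives p_x·x·(1 + (2/3)) = M.
Demand: x*(p_x,p_y,M) = 0.6·M/p_x and y* = 0.4·M/p_y.
Set x* = 1.8 in the demand function and solve for p_x: p_x = 14.

p_x = 14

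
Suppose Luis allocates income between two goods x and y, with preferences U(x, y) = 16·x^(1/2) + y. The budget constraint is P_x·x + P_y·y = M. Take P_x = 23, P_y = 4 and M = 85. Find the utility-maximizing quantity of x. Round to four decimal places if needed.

Utility is quasi-linear in y; the FOC for x is 8/√x = P_x/P_y.
Thus x* = (8·P_y/P_x)² — independent of M — with the rest of income spent on y.
Plugging in: x* = (8·4/23)² = 1.9357.

x* = 1.9357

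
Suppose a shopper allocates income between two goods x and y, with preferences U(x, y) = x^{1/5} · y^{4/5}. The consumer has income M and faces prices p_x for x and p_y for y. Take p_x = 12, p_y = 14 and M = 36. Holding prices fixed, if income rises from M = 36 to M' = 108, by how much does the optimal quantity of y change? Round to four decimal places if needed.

Δy* = 4.1143

At p_x=12, p_y=14, M=36: y* = 0.8·36/14 = 2.0571.
At M' = 108: y* = 6.1714. Change: 6.1714 − 2.0571 = 4.1143.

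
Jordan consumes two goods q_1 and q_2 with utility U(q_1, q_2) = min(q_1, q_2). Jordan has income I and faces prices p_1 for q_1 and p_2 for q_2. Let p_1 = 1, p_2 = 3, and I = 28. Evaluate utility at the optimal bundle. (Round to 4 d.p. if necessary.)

Leontief preferences: the optimum is at the kink where q_1/1 = q_2/1, i.e. q_2 = q_1.
Budget: p_1·q_1 + p_2·q_1 = I, so (p_1 + p_2)·q_1 = I.
Demand: q_1*(p_1,p_2,I) = I/(p_1 + p_2), q_2* = I/(p_1 + p_2).
Here 1 + 3 = 4, giving q_1* = 7 and q_2* = 7.
Utility at the optimum: U(7, 7) = 7.

V = 7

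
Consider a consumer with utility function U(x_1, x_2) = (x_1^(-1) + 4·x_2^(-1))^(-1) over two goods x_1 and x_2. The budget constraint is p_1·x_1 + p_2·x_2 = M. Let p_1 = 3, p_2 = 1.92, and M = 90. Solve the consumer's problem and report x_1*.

x_1* = 11.5385

From the CES first-order condition, (1/4)·(x_2/x_1)^(2) = p_1/p_2.
Solve for the ratio: x_2/x_1 = [4·p_1/p_2]^(0.5).
With the ratio pinned down, the budget gives x_1* = M/(p_1 + p_2·(x_2/x_1)) and x_2* = (x_2/x_1)·x_1*.
Numerically x_2/x_1 = 2.5, so x_1* = 90/(3 + 1.92·2.5) = 11.5385.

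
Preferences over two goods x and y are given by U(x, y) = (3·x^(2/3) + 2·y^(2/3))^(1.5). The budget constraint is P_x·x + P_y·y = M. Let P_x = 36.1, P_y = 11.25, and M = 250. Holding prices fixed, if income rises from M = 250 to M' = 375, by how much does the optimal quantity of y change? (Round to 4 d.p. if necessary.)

MU_x ∝ 3·x^(-1/3), MU_y ∝ 2·y^(-1/3), so MRS = (3/2)·(y/x)^(1/3) = P_x/P_y.
Hence y/x = ((2/3)·P_x/P_y)^(1/(1/3)), i.e. raised to the 3 power.
Substitute y = (y/x)·x into the budget: x* = M/(P_x + P_y·(y/x)).
Numerically y/x = 9.790171, so x* = 250/(36.1 + 11.25·9.790171) = 1.7095 and y* = 9.790171·1.7095 = 16.7365.
At M' = 375: y* = 25.1048. Change: 25.1048 − 16.7365 = 8.3683.

Δy* = 8.3683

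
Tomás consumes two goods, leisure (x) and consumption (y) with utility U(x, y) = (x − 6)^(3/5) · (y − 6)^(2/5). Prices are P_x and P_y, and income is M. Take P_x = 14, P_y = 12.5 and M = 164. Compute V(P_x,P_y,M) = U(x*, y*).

V = 0.1907

MRS = (3/2)·(y−6)/(x−6). Tangency with P_x/P_y gives y−6 = (2/3)·(P_x/P_y)·(x−6).
Substituting into the budget: x* = 6 + 0.6·(M − 6·P_x − 6·P_y)/P_x, and y* = 6 + 0.4·(…)/P_y.
Discretionary income = 164 − 6·14 − 6·12.5 = 5; x* = 6 + 0.6·5/14 = 6.2143; y* = 6 + 0.4·5/12.5 = 6.16.
Utility at the optimum: U(6.2143, 6.16) = 0.1907.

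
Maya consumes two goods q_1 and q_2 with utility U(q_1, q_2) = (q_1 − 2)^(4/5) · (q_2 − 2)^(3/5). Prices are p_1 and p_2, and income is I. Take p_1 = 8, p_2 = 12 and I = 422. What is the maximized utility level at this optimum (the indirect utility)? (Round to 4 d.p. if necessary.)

V = 67.5603

This is Cobb-Douglas in (q_1−2, q_2−2): tangency gives 0.8·p_2·(q_2−2) = 0.6·p_1·(q_1−2).
Substituting into the budget: q_1* = 2 + 4/7·(I − 2·p_1 − 2·p_2)/p_1, and q_2* = 2 + 3/7·(…)/p_2.
Discretionary income = 422 − 2·8 − 2·12 = 382; q_1* = 2 + 4/7·382/8 = 29.2857; q_2* = 2 + 3/7·382/12 = 15.6429.
Utility at the optimum: U(29.2857, 15.6429) = 67.5603.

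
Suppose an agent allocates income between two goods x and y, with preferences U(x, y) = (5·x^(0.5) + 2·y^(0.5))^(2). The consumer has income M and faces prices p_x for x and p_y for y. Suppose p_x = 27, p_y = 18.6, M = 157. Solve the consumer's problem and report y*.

MRS = MU_x/MU_y = (5/2)·(y/x)^(0.5). Set equal to p_x/p_y.
Hence y/x = ((2/5)·p_x/p_y)^(1/(0.5)), i.e. raised to the 2 power.
Substitute y = (y/x)·x into the budget: x* = M/(p_x + p_y·(y/x)).
Numerically y/x = 0.337149, so x* = 157/(27 + 18.6·0.337149) = 4.7188 and y* = 0.337149·4.7188 = 1.5909.

y* = 1.5909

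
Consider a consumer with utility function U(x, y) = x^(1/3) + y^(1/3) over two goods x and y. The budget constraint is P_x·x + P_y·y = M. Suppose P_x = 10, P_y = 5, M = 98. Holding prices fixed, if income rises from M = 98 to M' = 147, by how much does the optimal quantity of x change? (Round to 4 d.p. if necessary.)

From the CES first-order condition, (y/x)^(2/3) = P_x/P_y.
Solve for the ratio: y/x = [P_x/P_y]^(1.5).
With the ratio pinned down, the budget gives x* = M/(P_x + P_y·(y/x)) and y* = (y/x)·x*.
Numerically y/x = 2.828427, so x* = 98/(10 + 5·2.828427) = 4.0593.
At M' = 147: x* = 6.0889. Change: 6.0889 − 4.0593 = 2.0296.

Δx* = 2.0296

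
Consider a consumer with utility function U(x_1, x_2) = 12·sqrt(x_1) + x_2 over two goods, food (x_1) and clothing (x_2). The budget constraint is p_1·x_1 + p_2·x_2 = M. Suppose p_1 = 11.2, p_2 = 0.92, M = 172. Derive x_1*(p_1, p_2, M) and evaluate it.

x_1* = 0.2429

MU_x_1 = 6/√x_1, MU_x_2 = 1. Tangency: 6/√x_1 = p_1/p_2.
Thus x_1* = (6·p_2/p_1)² — independent of M — with the rest of income spent on x_2.
Plugging in: x_1* = (6·0.92/11.2)² = 0.2429.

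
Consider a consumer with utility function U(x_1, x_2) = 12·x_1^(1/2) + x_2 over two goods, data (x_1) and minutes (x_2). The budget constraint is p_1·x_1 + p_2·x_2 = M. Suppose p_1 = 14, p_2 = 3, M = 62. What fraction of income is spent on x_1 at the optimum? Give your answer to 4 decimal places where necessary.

Set MRS = p_1/p_2: 6·x_1^(−1/2) = p_1/p_2.
Solve: √x_1 = 6·p_2/p_1, so x_1*(p_1,p_2) = (6·p_2/p_1)², and x_2* = (M − p_1·x_1*)/p_2.
Plugging in: x_1* = (6·3/14)² = 1.6531, x_2* = 12.9524.
Expenditure on x_1: 14·1.6531 = 23.1429; share = 0.3733.

share on x_1 = 0.3733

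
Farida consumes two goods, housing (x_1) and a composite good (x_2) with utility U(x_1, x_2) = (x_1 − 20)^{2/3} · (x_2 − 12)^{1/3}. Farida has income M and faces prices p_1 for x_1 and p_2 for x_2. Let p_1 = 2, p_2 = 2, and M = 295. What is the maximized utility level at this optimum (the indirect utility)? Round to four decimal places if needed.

Discretionary income = 295 − 20·2 − 12·2 = 231; x_1* = 20 + 2/3·231/2 = 97; x_2* = 12 + 1/3·231/2 = 50.5.
Utility at the optimum: U(97, 50.5) = 61.1149.

V = 61.1149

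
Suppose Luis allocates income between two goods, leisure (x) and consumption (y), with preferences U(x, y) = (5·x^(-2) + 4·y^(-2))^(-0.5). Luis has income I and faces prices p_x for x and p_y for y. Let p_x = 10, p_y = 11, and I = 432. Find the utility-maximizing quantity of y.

Substitute y = (y/x)·x into the budget: x* = I/(p_x + p_y·(y/x)).
Numerically y/x = 0.899289, so x* = 432/(10 + 11·0.899289) = 21.7171 and y* = 0.899289·21.7171 = 19.5299.

y* = 19.5299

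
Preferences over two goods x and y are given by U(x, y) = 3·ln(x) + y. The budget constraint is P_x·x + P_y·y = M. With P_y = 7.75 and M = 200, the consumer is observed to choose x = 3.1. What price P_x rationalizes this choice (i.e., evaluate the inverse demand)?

MU_x = 3/x, MU_y = 1. Tangency: 3/x = P_x/P_y.
So x*(P_x,P_y) = 3·P_y/P_x, independent of income; and y* = (M − 3·P_y)/P_y.
Set x* = 3.1 in the demand function and solve for P_x: P_x = 7.5.

P_x = 7.5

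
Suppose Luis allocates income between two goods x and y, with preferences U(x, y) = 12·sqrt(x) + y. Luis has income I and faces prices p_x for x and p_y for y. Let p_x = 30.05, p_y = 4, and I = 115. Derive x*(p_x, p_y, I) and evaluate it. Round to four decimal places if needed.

Set MRS = p_x/p_y: 6·x^(−1/2) = p_x/p_y.
Thus x* = (6·p_y/p_x)² — independent of I — with the rest of income spent on y.
Plugging in: x* = (6·4/30.05)² = 0.6379.

x* = 0.6379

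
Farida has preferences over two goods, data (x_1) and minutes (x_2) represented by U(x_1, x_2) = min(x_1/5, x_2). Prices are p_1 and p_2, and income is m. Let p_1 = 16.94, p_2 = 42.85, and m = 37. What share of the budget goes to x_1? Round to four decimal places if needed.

Leontief preferences: the optimum is at the kink where x_1/5 = x_2/1, i.e. x_2 = (1/5)·x_1.
Budget: p_1·x_1 + p_2·(1/5)·x_1 = m, so (5·p_1 + p_2)·x_1 = 5·m.
Demand: x_1*(p_1,p_2,m) = 5·m/(5·p_1 + p_2), x_2* = m/(5·p_1 + p_2).
Here 5·16.94 + 42.85 = 127.55, giving x_1* = 1.4504 and x_2* = 0.2901.
Expenditure on x_1: 16.94·1.4504 = 24.57; share = 0.6641.

share on x_1 = 0.6641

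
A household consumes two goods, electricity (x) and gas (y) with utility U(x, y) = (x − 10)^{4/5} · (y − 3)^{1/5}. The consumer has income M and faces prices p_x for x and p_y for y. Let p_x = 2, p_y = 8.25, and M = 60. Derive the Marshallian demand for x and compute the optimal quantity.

x* = 16.1

Let x' = x−10, y' = y−3. MRS = 4·y'/x' = p_x/p_y.
After buying the subsistence bundle (10, 3), a share 0.8 of the remaining income goes to x: x* = 10 + 0.8·(M − 10p_x − 3p_y)/p_x.
Discretionary income = 60 − 10·2 − 3·8.25 = 15.25; x* = 10 + 0.8·15.25/2 = 16.1.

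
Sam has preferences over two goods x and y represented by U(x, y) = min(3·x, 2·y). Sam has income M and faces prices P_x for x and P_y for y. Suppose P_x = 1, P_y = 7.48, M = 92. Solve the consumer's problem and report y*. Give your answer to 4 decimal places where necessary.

y* = 11.293

Leontief preferences: the optimum is at the kink where x/2 = y/3, i.e. y = (3/2)·x.
Budget: P_x·x + P_y·(3/2)·x = M, so (2·P_x + 3·P_y)·x = 2·M.
Demand: x*(P_x,P_y,M) = 2·M/(2·P_x + 3·P_y), y* = 3·M/(2·P_x + 3·P_y).
Here 2·1 + 3·7.48 = 24.44, giving y* = 11.293.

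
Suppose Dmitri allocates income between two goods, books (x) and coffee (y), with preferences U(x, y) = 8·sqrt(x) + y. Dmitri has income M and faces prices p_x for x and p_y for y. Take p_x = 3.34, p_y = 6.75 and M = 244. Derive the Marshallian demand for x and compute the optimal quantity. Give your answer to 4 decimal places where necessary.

x* = 65.3483

Set MRS = p_x/p_y: 4·x^(−1/2) = p_x/p_y.
Thus x* = (4·p_y/p_x)² — independent of M — with the rest of income spent on y.
Plugging in: x* = (4·6.75/3.34)² = 65.3483.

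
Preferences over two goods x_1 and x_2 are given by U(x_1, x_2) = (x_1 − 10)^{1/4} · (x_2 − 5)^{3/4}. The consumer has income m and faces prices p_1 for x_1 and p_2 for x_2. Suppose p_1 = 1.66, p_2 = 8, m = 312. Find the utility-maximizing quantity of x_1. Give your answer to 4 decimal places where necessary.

x_1* = 48.4639

This is Cobb-Douglas in (x_1−10, x_2−5): tangency gives 0.25·p_2·(x_2−5) = 0.75·p_1·(x_1−10).
After buying the subsistence bundle (10, 5), a share 0.25 of the remaining income goes to x_1: x_1* = 10 + 0.25·(m − 10p_1 − 5p_2)/p_1.
Discretionary income = 312 − 10·1.66 − 5·8 = 255.4; x_1* = 10 + 0.25·255.4/1.66 = 48.4639.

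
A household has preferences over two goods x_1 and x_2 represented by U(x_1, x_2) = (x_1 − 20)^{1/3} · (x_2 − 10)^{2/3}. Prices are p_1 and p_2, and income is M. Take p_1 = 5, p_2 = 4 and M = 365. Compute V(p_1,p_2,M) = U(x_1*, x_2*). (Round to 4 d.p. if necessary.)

MRS = (1/2)·(x_2−10)/(x_1−20). Tangency with p_1/p_2 gives x_2−10 = 2·(p_1/p_2)·(x_1−20).
After buying the subsistence bundle (20, 10), a share 1/3 of the remaining income goes to x_1: x_1* = 20 + 1/3·(M − 20p_1 − 10p_2)/p_1.
Discretionary income = 365 − 20·5 − 10·4 = 225; x_1* = 20 + 1/3·225/5 = 35; x_2* = 10 + 2/3·225/4 = 47.5.
Utility at the optimum: U(35, 47.5) = 27.6302.

V = 27.6302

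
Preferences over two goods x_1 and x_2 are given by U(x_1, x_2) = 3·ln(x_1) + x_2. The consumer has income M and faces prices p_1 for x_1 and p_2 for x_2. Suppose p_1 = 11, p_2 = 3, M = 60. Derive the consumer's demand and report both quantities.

x_1* = 0.8182, x_2* = 17

MU_x_1 = 3/x_1, MU_x_2 = 1. Tangency: 3/x_1 = p_1/p_2.
So x_1*(p_1,p_2) = 3·p_2/p_1, independent of income; and x_2* = (M − 3·p_2)/p_2.
At the given prices: x_1* = 3·3/11 = 0.8182, and x_2* = 17.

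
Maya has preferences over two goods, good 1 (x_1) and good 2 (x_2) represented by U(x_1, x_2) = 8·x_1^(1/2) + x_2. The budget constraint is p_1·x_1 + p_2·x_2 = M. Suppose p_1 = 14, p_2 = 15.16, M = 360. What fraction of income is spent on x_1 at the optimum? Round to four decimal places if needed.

Utility is quasi-linear in x_2; the FOC for x_1 is 4/√x_1 = p_1/p_2.
Thus x_1* = (4·p_2/p_1)² — independent of M — with the rest of income spent on x_2.
Plugging in: x_1* = (4·15.16/14)² = 18.7613, x_2* = 6.421.
Expenditure on x_1: 14·18.7613 = 262.6578; share = 0.7296.

share on x_1 = 0.7296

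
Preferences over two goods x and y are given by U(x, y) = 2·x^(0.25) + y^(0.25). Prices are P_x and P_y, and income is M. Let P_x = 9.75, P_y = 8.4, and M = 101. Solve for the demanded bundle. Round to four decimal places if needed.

x* = 7.3102, y* = 3.5388

MU_x ∝ 2·x^(-0.75), MU_y ∝ y^(-0.75), so MRS = 2·(y/x)^(0.75) = P_x/P_y.
Solve for the ratio: y/x = [(1/2)·P_x/P_y]^(4/3).
Substitute y = (y/x)·x into the budget: x* = M/(P_x + P_y·(y/x)).
Numerically y/x = 0.484091, so x* = 101/(9.75 + 8.4·0.484091) = 7.3102 and y* = 0.484091·7.3102 = 3.5388.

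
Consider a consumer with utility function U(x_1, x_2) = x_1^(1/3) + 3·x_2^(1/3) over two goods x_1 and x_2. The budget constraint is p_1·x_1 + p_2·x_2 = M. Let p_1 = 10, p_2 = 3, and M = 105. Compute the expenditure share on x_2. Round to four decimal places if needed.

From the CES first-order condition, (1/3)·(x_2/x_1)^(2/3) = p_1/p_2.
Hence x_2/x_1 = (3·p_1/p_2)^(1/(2/3)), i.e. raised to the 1.5 power.
Substitute x_2 = (x_2/x_1)·x_1 into the budget: x_1* = M/(p_1 + p_2·(x_2/x_1)).
Numerically x_2/x_1 = 31.622777, so x_1* = 105/(10 + 3·31.622777) = 1.0013 and x_2* = 31.622777·1.0013 = 31.6625.
Expenditure on x_2: 3·31.6625 = 94.9874; share = 0.9046.

share on x_2 = 0.9046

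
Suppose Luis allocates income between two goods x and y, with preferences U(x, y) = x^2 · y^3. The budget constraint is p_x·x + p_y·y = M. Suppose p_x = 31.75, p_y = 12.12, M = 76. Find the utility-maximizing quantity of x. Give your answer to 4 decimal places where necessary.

x* = 0.9575

The MRS is (2/3)·y/x. Set MRS = p_x/p_y.
So 2·p_y·y = 3·p_x·x; combined with the budget, a share 0.4 of income goes to x.
Demand: x*(p_x,p_y,M) = 0.4·M/p_x and y* = 0.6·M/p_y.
At p_x=31.75, p_y=12.12, M=76: x* = 0.4·76/31.75 = 0.9575.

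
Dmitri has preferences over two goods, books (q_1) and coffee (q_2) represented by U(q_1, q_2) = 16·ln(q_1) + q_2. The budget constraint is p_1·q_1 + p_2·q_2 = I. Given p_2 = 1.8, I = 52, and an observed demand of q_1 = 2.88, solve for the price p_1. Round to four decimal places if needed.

MU_q_1 = 16/q_1, MU_q_2 = 1. Tangency: 16/q_1 = p_1/p_2.
So q_1*(p_1,p_2) = 16·p_2/p_1, independent of income; and q_2* = (I − 16·p_2)/p_2.
Set q_1* = 2.88 in the demand function and solve for p_1: p_1 = 10.

p_1 = 10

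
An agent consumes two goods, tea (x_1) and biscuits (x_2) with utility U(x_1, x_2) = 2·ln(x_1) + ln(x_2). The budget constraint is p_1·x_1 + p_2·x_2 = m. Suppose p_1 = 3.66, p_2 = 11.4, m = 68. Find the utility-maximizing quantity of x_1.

x_1* = 12.3862

MU_x_1/MU_x_2 = (2·x_2)/(x_1); tangency sets this equal to p_1/p_2.
So 2·p_2·x_2 = p_1·x_1; combined with the budget, a share 2/3 of income goes to x_1.
Demand: x_1*(p_1,p_2,m) = 2/3·m/p_1 and x_2* = 1/3·m/p_2.
At p_1=3.66, p_2=11.4, m=68: x_1* = 2/3·68/3.66 = 12.3862.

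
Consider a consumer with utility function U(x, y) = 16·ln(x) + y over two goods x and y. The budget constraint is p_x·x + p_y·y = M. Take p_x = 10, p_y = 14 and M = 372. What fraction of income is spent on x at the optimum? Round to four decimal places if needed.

Set MRS = p_x/p_y: (16/x)/1 = p_x/p_y.
So x*(p_x,p_y) = 16·p_y/p_x, independent of income; and y* = (M − 16·p_y)/p_y.
At the given prices: x* = 16·14/10 = 22.4, and y* = 10.5714.
Expenditure on x: 10·22.4 = 224; share = 0.6022.

share on x = 0.6022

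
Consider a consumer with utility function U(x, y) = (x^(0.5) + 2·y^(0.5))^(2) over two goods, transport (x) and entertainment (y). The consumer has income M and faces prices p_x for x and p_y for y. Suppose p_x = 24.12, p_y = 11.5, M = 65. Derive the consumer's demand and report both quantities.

x* = 0.287, y* = 5.0502

MU_x ∝ x^(-0.5), MU_y ∝ 2·y^(-0.5), so MRS = (1/2)·(y/x)^(0.5) = p_x/p_y.
Solve for the ratio: y/x = [2·p_x/p_y]^(2).
Substitute y = (y/x)·x into the budget: x* = M/(p_x + p_y·(y/x)).
Numerically y/x = 17.596201, so x* = 65/(24.12 + 11.5·17.596201) = 0.287 and y* = 17.596201·0.287 = 5.0502.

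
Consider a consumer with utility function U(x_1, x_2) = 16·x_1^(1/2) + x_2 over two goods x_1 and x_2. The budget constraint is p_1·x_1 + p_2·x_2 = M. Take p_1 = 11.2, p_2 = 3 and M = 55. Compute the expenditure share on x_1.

share on x_1 = 0.9351

Set MRS = p_1/p_2: 8·x_1^(−1/2) = p_1/p_2.
Solve: √x_1 = 8·p_2/p_1, so x_1*(p_1,p_2) = (8·p_2/p_1)², and x_2* = (M − p_1·x_1*)/p_2.
Plugging in: x_1* = (8·3/11.2)² = 4.5918, x_2* = 1.1905.
Expenditure on x_1: 11.2·4.5918 = 51.4286; share = 0.9351.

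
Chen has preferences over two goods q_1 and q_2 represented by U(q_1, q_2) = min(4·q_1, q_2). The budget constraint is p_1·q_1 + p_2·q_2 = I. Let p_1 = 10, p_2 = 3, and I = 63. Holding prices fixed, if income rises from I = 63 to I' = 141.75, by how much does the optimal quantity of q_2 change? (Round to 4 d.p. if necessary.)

Δq_2* = 14.3182

With perfect complements, no substitution: consume in ratio q_1:q_2 = 1:4.
Budget: p_1·q_1 + p_2·4·q_1 = I, so (p_1 + 4·p_2)·q_1 = I.
Demand: q_1*(p_1,p_2,I) = I/(p_1 + 4·p_2), q_2* = 4·I/(p_1 + 4·p_2).
Here 10 + 4·3 = 22, giving q_2* = 11.4545.
At I' = 141.75: q_2* = 25.7727. Change: 25.7727 − 11.4545 = 14.3182.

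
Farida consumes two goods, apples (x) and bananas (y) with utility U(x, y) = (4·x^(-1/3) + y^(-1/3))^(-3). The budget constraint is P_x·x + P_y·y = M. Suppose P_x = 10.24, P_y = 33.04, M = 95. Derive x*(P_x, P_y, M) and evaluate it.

MRS = MU_x/MU_y = 4·(y/x)^(4/3). Set equal to P_x/P_y.
Solve for the ratio: y/x = [(1/4)·P_x/P_y]^(0.75).
Substitute y = (y/x)·x into the budget: x* = M/(P_x + P_y·(y/x)).
Numerically y/x = 0.146859, so x* = 95/(10.24 + 33.04·0.146859) = 6.2946.

x* = 6.2946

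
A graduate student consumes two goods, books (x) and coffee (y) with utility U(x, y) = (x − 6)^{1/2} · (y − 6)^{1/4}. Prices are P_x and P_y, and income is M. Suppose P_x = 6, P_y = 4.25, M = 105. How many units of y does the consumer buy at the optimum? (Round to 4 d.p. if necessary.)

Let x' = x−6, y' = y−6. MRS = 2·y'/x' = P_x/P_y.
Substituting into the budget: x* = 6 + 2/3·(M − 6·P_x − 6·P_y)/P_x, and y* = 6 + 1/3·(…)/P_y.
Discretionary income = 105 − 6·6 − 6·4.25 = 43.5; y* = 6 + 1/3·43.5/4.25 = 9.4118.

y* = 9.4118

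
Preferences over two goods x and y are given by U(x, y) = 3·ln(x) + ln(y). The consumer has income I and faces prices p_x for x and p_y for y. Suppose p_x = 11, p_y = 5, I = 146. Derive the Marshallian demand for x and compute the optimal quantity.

x* = 9.9545

At p_x=11, p_y=5, I=146: x* = 0.75·146/11 = 9.9545.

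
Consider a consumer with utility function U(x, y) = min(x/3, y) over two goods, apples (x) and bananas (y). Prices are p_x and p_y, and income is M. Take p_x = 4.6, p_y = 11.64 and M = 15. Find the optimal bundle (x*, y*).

Demand: x*(p_x,p_y,M) = 3·M/(3·p_x + p_y), y* = M/(3·p_x + p_y).
Here 3·4.6 + 11.64 = 25.44, giving x* = 1.7689 and y* = 0.5896.

x* = 1.7689, y* = 0.5896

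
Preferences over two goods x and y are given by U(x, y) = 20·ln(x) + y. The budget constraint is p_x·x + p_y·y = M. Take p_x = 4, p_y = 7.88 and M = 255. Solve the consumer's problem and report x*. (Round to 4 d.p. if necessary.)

At the given prices: x* = 20·7.88/4 = 39.4.

x* = 39.4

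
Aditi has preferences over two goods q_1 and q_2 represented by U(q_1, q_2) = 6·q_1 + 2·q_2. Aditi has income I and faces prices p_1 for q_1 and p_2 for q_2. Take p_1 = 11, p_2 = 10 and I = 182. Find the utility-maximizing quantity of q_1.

q_1* = 16.5455

Perfect substitutes: compare marginal utility per dollar. 6/p_1 vs 2/p_2 → 0.5455 vs 0.2.
q_1 gives more utility per dollar, so spend all income on q_1: q_1* = I/p_1, q_2* = 0.
Numerically: q_1* = 16.5455, q_2* = 0.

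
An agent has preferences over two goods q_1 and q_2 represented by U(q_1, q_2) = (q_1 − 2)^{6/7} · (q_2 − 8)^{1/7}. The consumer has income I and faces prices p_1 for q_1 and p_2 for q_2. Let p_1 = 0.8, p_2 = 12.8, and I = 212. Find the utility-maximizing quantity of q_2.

Let q_1' = q_1−2, q_2' = q_2−8. MRS = 6·q_2'/q_1' = p_1/p_2.
Substituting into the budget: q_1* = 2 + 6/7·(I − 2·p_1 − 8·p_2)/p_1, and q_2* = 8 + 1/7·(…)/p_2.
Discretionary income = 212 − 2·0.8 − 8·12.8 = 108; q_2* = 8 + 1/7·108/12.8 = 9.2054.

q_2* = 9.2054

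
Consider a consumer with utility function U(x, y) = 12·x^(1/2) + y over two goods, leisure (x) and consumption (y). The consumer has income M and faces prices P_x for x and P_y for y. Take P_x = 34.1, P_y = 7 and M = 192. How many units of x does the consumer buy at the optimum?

Plugging in: x* = (6·7/34.1)² = 1.517.

x* = 1.517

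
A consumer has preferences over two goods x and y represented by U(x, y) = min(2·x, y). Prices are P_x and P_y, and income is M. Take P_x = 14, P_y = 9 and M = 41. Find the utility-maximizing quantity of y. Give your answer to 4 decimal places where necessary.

Leontief preferences: the optimum is at the kink where x/1 = y/2, i.e. y = 2·x.
Budget: P_x·x + P_y·2·x = M, so (P_x + 2·P_y)·x = M.
Demand: x*(P_x,P_y,M) = M/(P_x + 2·P_y), y* = 2·M/(P_x + 2·P_y).
Here 14 + 2·9 = 32, giving y* = 2.5625.

y* = 2.5625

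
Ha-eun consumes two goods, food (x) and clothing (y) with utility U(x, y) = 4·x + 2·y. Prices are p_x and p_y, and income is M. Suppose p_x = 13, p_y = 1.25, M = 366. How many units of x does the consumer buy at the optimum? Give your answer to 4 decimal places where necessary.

x* = 0

Linear utility — the consumer picks whichever good has higher MU/price: 4/13 = 0.3077 vs 2/1.25 = 1.6.
y gives more utility per dollar, so spend all income on y: y* = M/p_y, x* = 0.
Numerically: x* = 0, y* = 292.8.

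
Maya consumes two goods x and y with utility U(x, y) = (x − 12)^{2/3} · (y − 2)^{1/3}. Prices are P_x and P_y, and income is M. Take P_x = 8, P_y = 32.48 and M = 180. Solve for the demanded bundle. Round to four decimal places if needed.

MRS = 2·(y−2)/(x−12). Tangency with P_x/P_y gives y−2 = (1/2)·(P_x/P_y)·(x−12).
After buying the subsistence bundle (12, 2), a share 2/3 of the remaining income goes to x: x* = 12 + 2/3·(M − 12P_x − 2P_y)/P_x.
Discretionary income = 180 − 12·8 − 2·32.48 = 19.04; x* = 12 + 2/3·19.04/8 = 13.5867; y* = 2 + 1/3·19.04/32.48 = 2.1954.

x* = 13.5867, y* = 2.1954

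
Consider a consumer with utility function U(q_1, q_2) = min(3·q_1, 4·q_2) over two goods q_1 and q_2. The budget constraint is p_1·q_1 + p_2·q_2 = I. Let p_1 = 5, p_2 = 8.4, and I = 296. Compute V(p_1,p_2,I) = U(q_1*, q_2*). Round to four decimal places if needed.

Leontief preferences: the optimum is at the kink where q_1/4 = q_2/3, i.e. q_2 = (3/4)·q_1.
Budget: p_1·q_1 + p_2·(3/4)·q_1 = I, so (4·p_1 + 3·p_2)·q_1 = 4·I.
Demand: q_1*(p_1,p_2,I) = 4·I/(4·p_1 + 3·p_2), q_2* = 3·I/(4·p_1 + 3·p_2).
Here 4·5 + 3·8.4 = 45.2, giving q_1* = 26.1947 and q_2* = 19.646.
Utility at the optimum: U(26.1947, 19.646) = 78.5841.

V = 78.5841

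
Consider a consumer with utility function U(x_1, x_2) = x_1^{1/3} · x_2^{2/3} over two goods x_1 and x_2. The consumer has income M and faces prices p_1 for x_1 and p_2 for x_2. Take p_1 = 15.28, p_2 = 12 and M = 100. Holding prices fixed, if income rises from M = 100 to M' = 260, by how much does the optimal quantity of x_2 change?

Δx_2* = 8.8889

At p_1=15.28, p_2=12, M=100: x_2* = 2/3·100/12 = 5.5556.
At M' = 260: x_2* = 14.4444. Change: 14.4444 − 5.5556 = 8.8889.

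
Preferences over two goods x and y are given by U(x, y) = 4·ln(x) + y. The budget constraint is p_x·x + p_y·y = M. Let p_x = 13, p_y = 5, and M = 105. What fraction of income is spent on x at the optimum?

share on x = 0.1905

Set MRS = p_x/p_y: (4/x)/1 = p_x/p_y.
So x*(p_x,p_y) = 4·p_y/p_x, independent of income; and y* = (M − 4·p_y)/p_y.
At the given prices: x* = 4·5/13 = 1.5385, and y* = 17.
Expenditure on x: 13·1.5385 = 20; share = 0.1905.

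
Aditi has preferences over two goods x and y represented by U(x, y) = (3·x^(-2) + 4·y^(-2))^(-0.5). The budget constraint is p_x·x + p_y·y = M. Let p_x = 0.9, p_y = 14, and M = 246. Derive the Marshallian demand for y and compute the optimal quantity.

MU_x ∝ 3·x^(-3), MU_y ∝ 4·y^(-3), so MRS = (3/4)·(y/x)^(3) = p_x/p_y.
Solve for the ratio: y/x = [(4/3)·p_x/p_y]^(1/3).
With the ratio pinned down, the budget gives x* = M/(p_x + p_y·(y/x)) and y* = (y/x)·x*.
Numerically y/x = 0.440911, so x* = 246/(0.9 + 14·0.440911) = 34.7814 and y* = 0.440911·34.7814 = 15.3355.

y* = 15.3355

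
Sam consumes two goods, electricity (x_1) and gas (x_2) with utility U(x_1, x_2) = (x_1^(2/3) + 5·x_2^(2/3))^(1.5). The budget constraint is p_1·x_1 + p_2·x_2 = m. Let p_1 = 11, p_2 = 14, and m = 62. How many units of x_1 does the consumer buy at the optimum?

MRS = MU_x_1/MU_x_2 = (1/5)·(x_2/x_1)^(1/3). Set equal to p_1/p_2.
Solve for the ratio: x_2/x_1 = [5·p_1/p_2]^(3).
Substitute x_2 = (x_2/x_1)·x_1 into the budget: x_1* = m/(p_1 + p_2·(x_2/x_1)).
Numerically x_2/x_1 = 60.632289, so x_1* = 62/(11 + 14·60.632289) = 0.0721.

x_1* = 0.0721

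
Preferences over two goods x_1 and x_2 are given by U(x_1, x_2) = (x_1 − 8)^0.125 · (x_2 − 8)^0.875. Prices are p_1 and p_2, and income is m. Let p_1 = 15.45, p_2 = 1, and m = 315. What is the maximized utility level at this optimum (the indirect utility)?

V = 89.3622

Let x_1' = x_1−8, x_2' = x_2−8. MRS = (1/7)·x_2'/x_1' = p_1/p_2.
Substituting into the budget: x_1* = 8 + 0.125·(m − 8·p_1 − 8·p_2)/p_1, and x_2* = 8 + 0.875·(…)/p_2.
Discretionary income = 315 − 8·15.45 − 8·1 = 183.4; x_1* = 8 + 0.125·183.4/15.45 = 9.4838; x_2* = 8 + 0.875·183.4/1 = 168.475.
Utility at the optimum: U(9.4838, 168.475) = 89.3622.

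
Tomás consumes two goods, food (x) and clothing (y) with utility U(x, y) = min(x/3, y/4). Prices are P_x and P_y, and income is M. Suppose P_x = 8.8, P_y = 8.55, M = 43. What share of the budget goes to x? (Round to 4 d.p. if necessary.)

Leontief preferences: the optimum is at the kink where x/3 = y/4, i.e. y = (4/3)·x.
Budget: P_x·x + P_y·(4/3)·x = M, so (3·P_x + 4·P_y)·x = 3·M.
Demand: x*(P_x,P_y,M) = 3·M/(3·P_x + 4·P_y), y* = 4·M/(3·P_x + 4·P_y).
Here 3·8.8 + 4·8.55 = 60.6, giving x* = 2.1287 and y* = 2.8383.
Expenditure on x: 8.8·2.1287 = 18.7327; share = 0.4356.

share on x = 0.4356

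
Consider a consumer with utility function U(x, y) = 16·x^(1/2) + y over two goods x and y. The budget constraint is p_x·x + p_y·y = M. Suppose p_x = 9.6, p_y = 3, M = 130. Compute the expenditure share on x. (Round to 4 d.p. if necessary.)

MU_x = 8/√x, MU_y = 1. Tangency: 8/√x = p_x/p_y.
Solve: √x = 8·p_y/p_x, so x*(p_x,p_y) = (8·p_y/p_x)², and y* = (M − p_x·x*)/p_y.
Plugging in: x* = (8·3/9.6)² = 6.25, y* = 23.3333.
Expenditure on x: 9.6·6.25 = 60; share = 0.4615.

share on x = 0.4615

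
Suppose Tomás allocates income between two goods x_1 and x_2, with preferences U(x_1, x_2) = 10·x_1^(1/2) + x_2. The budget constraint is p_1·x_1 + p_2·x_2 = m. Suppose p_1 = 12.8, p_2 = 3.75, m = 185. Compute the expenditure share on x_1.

Thus x_1* = (5·p_2/p_1)² — independent of m — with the rest of income spent on x_2.
Plugging in: x_1* = (5·3.75/12.8)² = 2.1458, x_2* = 42.0091.
Expenditure on x_1: 12.8·2.1458 = 27.4658; share = 0.1485.

share on x_1 = 0.1485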